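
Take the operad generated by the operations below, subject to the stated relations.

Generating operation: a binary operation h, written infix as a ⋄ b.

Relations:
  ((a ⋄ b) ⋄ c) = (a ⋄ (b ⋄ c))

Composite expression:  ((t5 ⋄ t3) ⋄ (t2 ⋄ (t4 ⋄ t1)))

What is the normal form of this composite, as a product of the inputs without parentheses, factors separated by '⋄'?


t5 ⋄ t3 ⋄ t2 ⋄ t4 ⋄ t1

Associativity of h dissolves the nesting; only the t-input order survives.
(t5 ⋄ t3) spells out as t5 ⋄ t3
(t4 ⋄ t1) spells out as t4 ⋄ t1
(t2 ⋄ (t4 ⋄ t1)) spells out as t2 ⋄ t4 ⋄ t1
((t5 ⋄ t3) ⋄ (t2 ⋄ (t4 ⋄ t1))) spells out as t5 ⋄ t3 ⋄ t2 ⋄ t4 ⋄ t1


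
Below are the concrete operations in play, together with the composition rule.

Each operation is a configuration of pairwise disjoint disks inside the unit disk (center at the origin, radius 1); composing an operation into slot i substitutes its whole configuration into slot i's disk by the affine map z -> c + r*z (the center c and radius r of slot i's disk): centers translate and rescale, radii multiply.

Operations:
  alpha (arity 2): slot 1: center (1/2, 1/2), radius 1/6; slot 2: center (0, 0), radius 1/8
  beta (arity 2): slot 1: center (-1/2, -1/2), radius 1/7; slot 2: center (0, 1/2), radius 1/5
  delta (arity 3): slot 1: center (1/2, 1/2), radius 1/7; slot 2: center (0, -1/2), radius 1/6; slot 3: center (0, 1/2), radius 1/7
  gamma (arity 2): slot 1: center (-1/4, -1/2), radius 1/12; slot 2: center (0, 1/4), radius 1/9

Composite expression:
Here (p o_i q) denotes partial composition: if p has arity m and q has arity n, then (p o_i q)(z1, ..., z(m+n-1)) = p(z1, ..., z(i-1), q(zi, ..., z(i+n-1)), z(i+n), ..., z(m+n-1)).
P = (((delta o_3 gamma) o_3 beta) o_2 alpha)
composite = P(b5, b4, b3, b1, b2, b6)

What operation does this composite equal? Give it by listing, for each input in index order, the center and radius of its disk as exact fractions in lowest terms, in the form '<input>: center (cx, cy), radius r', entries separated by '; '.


b1: center (-1/24, 71/168), radius 1/588; b2: center (-1/28, 73/168), radius 1/420; b3: center (0, -1/2), radius 1/48; b4: center (1/12, -5/12), radius 1/36; b5: center (1/2, 1/2), radius 1/7; b6: center (0, 15/28), radius 1/63

Nesting under delta composes maps z -> c + r*z down each b-path.
b5 passes through 1 substitution, ending at center (1/2, 1/2), radius 1/7
b4 passes through 2 substitutions, ending at center (1/12, -5/12), radius 1/36
b3 passes through 2 substitutions, ending at center (0, -1/2), radius 1/48
b1 passes through 3 substitutions, ending at center (-1/24, 71/168), radius 1/588
b2 passes through 3 substitutions, ending at center (-1/28, 73/168), radius 1/420
b6 passes through 2 substitutions, ending at center (0, 15/28), radius 1/63


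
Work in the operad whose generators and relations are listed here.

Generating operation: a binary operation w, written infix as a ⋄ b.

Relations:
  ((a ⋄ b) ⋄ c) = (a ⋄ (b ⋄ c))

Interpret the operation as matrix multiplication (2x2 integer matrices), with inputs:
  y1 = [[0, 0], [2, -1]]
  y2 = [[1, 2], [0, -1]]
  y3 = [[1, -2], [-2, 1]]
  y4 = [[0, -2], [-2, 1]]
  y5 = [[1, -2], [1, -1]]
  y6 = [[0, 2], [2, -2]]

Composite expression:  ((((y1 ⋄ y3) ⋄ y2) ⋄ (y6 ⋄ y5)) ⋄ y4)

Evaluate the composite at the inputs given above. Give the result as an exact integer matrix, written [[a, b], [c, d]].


(y1 ⋄ y3) = [[0, 0], [4, -5]]
((y1 ⋄ y3) ⋄ y2) = [[0, 0], [4, 13]]
(y6 ⋄ y5) = [[2, -2], [0, -2]]
(((y1 ⋄ y3) ⋄ y2) ⋄ (y6 ⋄ y5)) = [[0, 0], [8, -34]]
((((y1 ⋄ y3) ⋄ y2) ⋄ (y6 ⋄ y5)) ⋄ y4) = [[0, 0], [68, -50]]

[[0, 0], [68, -50]]


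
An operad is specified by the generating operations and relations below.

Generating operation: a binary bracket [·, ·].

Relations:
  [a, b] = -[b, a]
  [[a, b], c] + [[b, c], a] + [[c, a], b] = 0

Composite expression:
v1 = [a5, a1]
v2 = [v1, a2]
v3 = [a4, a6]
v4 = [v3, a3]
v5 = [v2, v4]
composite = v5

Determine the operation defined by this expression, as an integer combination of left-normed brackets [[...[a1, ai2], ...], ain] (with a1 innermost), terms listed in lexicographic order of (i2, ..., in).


[[[[[a1, a5], a2], a3], a4], a6] - [[[[[a1, a5], a2], a3], a6], a4] - [[[[[a1, a5], a2], a4], a6], a3] + [[[[[a1, a5], a2], a6], a4], a3]


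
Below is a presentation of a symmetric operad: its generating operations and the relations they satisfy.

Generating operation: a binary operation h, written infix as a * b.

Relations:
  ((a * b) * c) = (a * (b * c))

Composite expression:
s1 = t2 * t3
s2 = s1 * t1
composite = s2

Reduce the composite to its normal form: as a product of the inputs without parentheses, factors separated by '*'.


t2 * t3 * t1

Under associativity of h, the answer is the t's in reading order.
(t2 * t3) unparenthesizes to t2 * t3
((t2 * t3) * t1) unparenthesizes to t2 * t3 * t1


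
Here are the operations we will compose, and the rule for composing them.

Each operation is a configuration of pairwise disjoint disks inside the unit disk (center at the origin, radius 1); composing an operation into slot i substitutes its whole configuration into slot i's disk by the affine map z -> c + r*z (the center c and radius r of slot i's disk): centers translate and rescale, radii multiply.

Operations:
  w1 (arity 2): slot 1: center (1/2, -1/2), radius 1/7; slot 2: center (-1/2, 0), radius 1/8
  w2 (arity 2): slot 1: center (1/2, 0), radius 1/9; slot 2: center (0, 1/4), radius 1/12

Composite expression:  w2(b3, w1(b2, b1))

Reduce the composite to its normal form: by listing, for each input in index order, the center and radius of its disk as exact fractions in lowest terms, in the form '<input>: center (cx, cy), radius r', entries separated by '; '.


b1: center (-1/24, 1/4), radius 1/96; b2: center (1/24, 5/24), radius 1/84; b3: center (1/2, 0), radius 1/9

Nesting under w2 composes maps z -> c + r*z down each b-path.
tracing b3 down its 1-map path: center (1/2, 0), radius 1/9
tracing b2 down its 2-map path: center (1/24, 5/24), radius 1/84
tracing b1 down its 2-map path: center (-1/24, 1/4), radius 1/96


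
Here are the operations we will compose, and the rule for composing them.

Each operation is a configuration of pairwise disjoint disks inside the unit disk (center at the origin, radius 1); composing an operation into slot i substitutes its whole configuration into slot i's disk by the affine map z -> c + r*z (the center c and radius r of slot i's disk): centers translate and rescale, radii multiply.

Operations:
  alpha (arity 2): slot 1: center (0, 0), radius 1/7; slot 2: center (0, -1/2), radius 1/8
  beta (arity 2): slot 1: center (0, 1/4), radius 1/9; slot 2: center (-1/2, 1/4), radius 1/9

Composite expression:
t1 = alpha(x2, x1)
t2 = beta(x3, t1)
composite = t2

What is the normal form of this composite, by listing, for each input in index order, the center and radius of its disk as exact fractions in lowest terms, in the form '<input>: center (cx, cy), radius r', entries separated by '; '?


x1: center (-1/2, 7/36), radius 1/72; x2: center (-1/2, 1/4), radius 1/63; x3: center (0, 1/4), radius 1/9

Only the slot chain above each x matters under beta; compose those maps.
tracing x3 down its 1-map path: center (0, 1/4), radius 1/9
tracing x2 down its 2-map path: center (-1/2, 1/4), radius 1/63
tracing x1 down its 2-map path: center (-1/2, 7/36), radius 1/72


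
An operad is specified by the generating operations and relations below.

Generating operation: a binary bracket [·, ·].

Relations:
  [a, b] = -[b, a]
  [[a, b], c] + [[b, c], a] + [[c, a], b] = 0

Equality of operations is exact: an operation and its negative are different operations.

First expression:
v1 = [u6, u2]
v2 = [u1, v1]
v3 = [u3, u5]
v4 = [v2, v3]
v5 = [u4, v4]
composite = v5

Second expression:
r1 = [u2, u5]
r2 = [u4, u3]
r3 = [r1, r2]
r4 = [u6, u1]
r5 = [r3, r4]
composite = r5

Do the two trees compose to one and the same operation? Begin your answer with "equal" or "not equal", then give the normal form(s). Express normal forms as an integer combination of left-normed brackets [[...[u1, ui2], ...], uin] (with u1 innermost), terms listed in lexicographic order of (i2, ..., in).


not equal; first: [[[[[u1, u2], u6], u3], u5], u4] - [[[[[u1, u2], u6], u5], u3], u4] - [[[[[u1, u6], u2], u3], u5], u4] + [[[[[u1, u6], u2], u5], u3], u4]; second: -[[[[[u1, u6], u2], u5], u3], u4] + [[[[[u1, u6], u2], u5], u4], u3] + [[[[[u1, u6], u3], u4], u2], u5] - [[[[[u1, u6], u3], u4], u5], u2] - [[[[[u1, u6], u4], u3], u2], u5] + [[[[[u1, u6], u4], u3], u5], u2] + [[[[[u1, u6], u5], u2], u3], u4] - [[[[[u1, u6], u5], u2], u4], u3]

Normal form of the first expression: [[[[[u1, u2], u6], u3], u5], u4] - [[[[[u1, u2], u6], u5], u3], u4] - [[[[[u1, u6], u2], u3], u5], u4] + [[[[[u1, u6], u2], u5], u3], u4]
Normal form of the second expression: -[[[[[u1, u6], u2], u5], u3], u4] + [[[[[u1, u6], u2], u5], u4], u3] + [[[[[u1, u6], u3], u4], u2], u5] - [[[[[u1, u6], u3], u4], u5], u2] - [[[[[u1, u6], u4], u3], u2], u5] + [[[[[u1, u6], u4], u3], u5], u2] + [[[[[u1, u6], u5], u2], u3], u4] - [[[[[u1, u6], u5], u2], u4], u3]
The forms do not match — not equal.


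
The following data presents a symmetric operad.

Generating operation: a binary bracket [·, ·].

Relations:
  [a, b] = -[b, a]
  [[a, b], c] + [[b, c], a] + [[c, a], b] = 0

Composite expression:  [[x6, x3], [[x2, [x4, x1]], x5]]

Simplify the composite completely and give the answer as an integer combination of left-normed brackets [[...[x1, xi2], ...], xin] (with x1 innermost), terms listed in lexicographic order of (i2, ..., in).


[[[[[x1, x4], x2], x5], x3], x6] - [[[[[x1, x4], x2], x5], x6], x3]

Left-normed coefficients sit on the x1-initial expansion words.
Composite bracket: [[x6, x3], [[x2, [x4, x1]], x5]]
Each bracket splits as ab - ba, giving 32 signed words (2^5 = 32).
Keep just the words that open with x1:
  the word x1x4x2x5x3x6 carries sign +1 and contributes +[[[[[x1, x4], x2], x5], x3], x6]
  the word x1x4x2x5x6x3 carries sign -1 and contributes -[[[[[x1, x4], x2], x5], x6], x3]


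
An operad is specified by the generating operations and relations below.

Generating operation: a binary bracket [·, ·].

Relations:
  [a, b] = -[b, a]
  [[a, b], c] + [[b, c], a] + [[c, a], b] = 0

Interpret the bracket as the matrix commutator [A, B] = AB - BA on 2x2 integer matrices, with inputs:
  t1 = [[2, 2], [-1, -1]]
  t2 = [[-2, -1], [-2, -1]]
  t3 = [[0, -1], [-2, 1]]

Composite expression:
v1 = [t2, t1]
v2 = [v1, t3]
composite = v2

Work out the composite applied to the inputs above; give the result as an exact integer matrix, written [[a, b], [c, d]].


[t2, t1] = [[5, 1], [-7, -5]]
[[t2, t1], t3] = [[-9, -9], [27, 9]]

[[-9, -9], [27, 9]]


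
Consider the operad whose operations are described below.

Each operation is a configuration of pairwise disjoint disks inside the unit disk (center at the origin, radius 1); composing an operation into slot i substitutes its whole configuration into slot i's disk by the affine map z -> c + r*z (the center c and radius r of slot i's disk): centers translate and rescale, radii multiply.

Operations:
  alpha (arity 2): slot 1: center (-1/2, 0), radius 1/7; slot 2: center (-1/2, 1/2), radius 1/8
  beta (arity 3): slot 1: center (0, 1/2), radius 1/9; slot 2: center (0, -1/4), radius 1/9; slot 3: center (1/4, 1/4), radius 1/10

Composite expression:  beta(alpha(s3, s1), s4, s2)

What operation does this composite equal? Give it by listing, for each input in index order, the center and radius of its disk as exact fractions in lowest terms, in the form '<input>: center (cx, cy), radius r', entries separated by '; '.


s1: center (-1/18, 5/9), radius 1/72; s2: center (1/4, 1/4), radius 1/10; s3: center (-1/18, 1/2), radius 1/63; s4: center (0, -1/4), radius 1/9

Only the slot chain above each s matters under beta; compose those maps.
s3: after 2 affine steps, its disk has center (-1/18, 1/2), radius 1/63
s1: after 2 affine steps, its disk has center (-1/18, 5/9), radius 1/72
s4: after 1 affine step, its disk has center (0, -1/4), radius 1/9
s2: after 1 affine step, its disk has center (1/4, 1/4), radius 1/10


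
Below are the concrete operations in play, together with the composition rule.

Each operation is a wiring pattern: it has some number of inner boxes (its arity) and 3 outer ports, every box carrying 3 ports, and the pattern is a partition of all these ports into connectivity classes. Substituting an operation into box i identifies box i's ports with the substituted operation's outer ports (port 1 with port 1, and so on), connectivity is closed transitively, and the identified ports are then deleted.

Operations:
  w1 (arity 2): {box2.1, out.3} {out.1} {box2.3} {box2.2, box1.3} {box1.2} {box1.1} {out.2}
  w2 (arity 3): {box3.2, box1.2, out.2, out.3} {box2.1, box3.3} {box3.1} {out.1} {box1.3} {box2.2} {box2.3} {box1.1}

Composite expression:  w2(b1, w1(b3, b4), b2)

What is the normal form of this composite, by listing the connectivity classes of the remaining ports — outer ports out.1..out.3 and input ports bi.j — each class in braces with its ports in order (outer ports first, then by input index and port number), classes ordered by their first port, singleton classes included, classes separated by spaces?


{out.1} {out.2, out.3, b1.2, b2.2} {b1.1} {b1.3} {b2.1} {b2.3} {b3.1} {b3.2} {b3.3, b4.2} {b4.1} {b4.3}

Reachability decides: close wires over w2-identified ports.
stage w1: inputs (b3, b4), connectivity {out.1} {out.2} {out.3, b4.1} {b3.1} {b3.2} {b3.3, b4.2} {b4.3}, out.j its boundary
stage w2: inputs (b1, b3, b4, b2), connectivity {out.1} {out.2, out.3, b1.2, b2.2} {b1.1} {b1.3} {b2.1} {b2.3} {b3.1} {b3.2} {b3.3, b4.2} {b4.1} {b4.3}, out.j its boundary


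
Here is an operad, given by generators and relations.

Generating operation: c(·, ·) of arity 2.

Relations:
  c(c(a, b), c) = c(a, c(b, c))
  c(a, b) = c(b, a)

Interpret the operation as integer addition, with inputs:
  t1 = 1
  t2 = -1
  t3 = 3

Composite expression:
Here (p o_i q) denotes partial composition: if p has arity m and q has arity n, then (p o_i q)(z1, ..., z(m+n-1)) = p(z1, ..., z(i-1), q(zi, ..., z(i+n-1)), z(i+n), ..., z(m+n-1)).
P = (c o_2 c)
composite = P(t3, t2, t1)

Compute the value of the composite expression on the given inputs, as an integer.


3

c(t2, t1) = 0
c(t3, c(t2, t1)) = 3


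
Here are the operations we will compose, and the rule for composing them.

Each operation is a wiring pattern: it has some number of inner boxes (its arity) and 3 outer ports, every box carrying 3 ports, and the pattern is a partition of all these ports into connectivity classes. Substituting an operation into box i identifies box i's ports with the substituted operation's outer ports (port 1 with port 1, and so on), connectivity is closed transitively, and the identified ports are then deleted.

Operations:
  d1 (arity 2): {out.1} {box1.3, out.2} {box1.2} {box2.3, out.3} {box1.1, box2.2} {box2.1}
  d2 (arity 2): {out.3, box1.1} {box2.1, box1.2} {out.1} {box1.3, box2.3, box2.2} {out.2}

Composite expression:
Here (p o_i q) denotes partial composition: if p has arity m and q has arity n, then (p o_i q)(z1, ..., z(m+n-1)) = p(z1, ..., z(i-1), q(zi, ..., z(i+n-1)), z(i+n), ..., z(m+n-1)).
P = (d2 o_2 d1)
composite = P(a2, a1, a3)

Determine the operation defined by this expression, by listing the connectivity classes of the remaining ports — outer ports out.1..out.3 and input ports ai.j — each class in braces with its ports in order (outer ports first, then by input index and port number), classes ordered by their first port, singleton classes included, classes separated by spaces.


Reachability decides: close wires over d2-identified ports.
composing d1 on (a1, a3), with out.j its own outer ports: {out.1} {out.2, a1.3} {out.3, a3.3} {a1.1, a3.2} {a1.2} {a3.1}
composing d2 on (a2, a1, a3), with out.j its own outer ports: {out.1} {out.2} {out.3, a2.1} {a1.1, a3.2} {a1.2} {a1.3, a2.3, a3.3} {a2.2} {a3.1}

{out.1} {out.2} {out.3, a2.1} {a1.1, a3.2} {a1.2} {a1.3, a2.3, a3.3} {a2.2} {a3.1}


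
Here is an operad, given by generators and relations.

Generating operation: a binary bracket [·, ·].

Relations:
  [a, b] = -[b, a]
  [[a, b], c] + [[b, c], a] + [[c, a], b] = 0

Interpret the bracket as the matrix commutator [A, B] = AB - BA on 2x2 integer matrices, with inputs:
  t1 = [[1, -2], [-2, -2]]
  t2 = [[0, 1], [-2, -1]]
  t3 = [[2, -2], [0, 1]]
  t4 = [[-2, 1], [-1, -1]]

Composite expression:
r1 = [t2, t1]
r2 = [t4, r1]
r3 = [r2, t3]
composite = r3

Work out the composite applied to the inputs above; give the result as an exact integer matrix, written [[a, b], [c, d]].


[[16, 19], [8, -16]]

[t2, t1] = [[-6, -5], [-4, 6]]
[t4, [t2, t1]] = [[-9, 17], [8, 9]]
[[t4, [t2, t1]], t3] = [[16, 19], [8, -16]]


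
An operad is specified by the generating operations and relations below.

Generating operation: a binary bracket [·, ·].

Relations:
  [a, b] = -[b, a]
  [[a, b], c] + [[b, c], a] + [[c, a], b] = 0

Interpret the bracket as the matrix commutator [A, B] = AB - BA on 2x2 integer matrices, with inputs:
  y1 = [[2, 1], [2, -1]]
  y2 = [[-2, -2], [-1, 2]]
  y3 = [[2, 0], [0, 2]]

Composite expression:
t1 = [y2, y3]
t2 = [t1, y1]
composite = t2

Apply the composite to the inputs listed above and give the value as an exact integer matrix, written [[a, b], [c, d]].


[[0, 0], [0, 0]]

[y2, y3] = [[0, 0], [0, 0]]
[[y2, y3], y1] = [[0, 0], [0, 0]]


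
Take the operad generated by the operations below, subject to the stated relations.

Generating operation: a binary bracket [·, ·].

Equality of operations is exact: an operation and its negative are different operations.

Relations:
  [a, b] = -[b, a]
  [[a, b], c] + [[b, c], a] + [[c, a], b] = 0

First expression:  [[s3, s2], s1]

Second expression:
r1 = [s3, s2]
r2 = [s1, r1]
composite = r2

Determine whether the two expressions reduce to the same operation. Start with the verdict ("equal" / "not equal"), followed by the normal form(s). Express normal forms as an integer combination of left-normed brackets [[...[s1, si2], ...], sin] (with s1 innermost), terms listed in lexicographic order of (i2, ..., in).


not equal: they reduce to [[s1, s2], s3] - [[s1, s3], s2] and -[[s1, s2], s3] + [[s1, s3], s2]


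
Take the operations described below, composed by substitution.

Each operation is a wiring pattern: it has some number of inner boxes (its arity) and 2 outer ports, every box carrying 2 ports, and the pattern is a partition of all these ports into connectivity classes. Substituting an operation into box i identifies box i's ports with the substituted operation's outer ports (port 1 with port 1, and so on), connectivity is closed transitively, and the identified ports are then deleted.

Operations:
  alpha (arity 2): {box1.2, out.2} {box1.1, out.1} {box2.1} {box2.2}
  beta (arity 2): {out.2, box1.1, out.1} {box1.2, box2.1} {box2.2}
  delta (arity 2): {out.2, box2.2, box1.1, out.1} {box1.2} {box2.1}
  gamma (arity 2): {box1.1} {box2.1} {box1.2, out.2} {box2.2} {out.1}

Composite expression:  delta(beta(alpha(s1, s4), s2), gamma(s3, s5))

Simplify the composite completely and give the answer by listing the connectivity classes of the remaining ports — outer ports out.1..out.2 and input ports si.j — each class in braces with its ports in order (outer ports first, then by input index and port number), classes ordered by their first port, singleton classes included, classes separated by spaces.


{out.1, out.2, s1.1, s3.2} {s1.2, s2.1} {s2.2} {s3.1} {s4.1} {s4.2} {s5.1} {s5.2}

Connectivity passes through glued delta-boundaries; trace each wire chain.
composing alpha on (s1, s4), with out.j its own outer ports: {out.1, s1.1} {out.2, s1.2} {s4.1} {s4.2}
composing beta on (s1, s4, s2), with out.j its own outer ports: {out.1, out.2, s1.1} {s1.2, s2.1} {s2.2} {s4.1} {s4.2}
composing gamma on (s3, s5), with out.j its own outer ports: {out.1} {out.2, s3.2} {s3.1} {s5.1} {s5.2}
composing delta on (s1, s4, s2, s3, s5), with out.j its own outer ports: {out.1, out.2, s1.1, s3.2} {s1.2, s2.1} {s2.2} {s3.1} {s4.1} {s4.2} {s5.1} {s5.2}


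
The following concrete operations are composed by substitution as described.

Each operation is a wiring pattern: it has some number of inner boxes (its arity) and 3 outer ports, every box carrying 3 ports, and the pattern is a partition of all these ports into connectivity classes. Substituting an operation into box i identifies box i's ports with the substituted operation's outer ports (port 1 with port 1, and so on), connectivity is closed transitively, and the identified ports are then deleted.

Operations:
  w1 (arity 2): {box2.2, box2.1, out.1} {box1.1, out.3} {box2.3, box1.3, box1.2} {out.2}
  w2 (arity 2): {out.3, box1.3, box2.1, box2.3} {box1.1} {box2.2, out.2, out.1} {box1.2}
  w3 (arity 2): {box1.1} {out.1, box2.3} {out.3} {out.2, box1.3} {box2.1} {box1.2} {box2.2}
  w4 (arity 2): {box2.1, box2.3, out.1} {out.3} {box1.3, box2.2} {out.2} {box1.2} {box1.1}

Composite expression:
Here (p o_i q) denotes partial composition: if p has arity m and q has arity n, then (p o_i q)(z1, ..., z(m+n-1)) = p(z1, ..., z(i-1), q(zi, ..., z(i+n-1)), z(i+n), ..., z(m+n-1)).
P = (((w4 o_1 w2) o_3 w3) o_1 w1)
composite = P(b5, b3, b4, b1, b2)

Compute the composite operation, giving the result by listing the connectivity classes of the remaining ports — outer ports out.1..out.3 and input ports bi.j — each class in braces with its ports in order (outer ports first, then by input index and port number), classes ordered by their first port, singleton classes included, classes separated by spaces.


{out.1, b2.3} {out.2} {out.3} {b1.1} {b1.2} {b1.3, b4.1, b4.3, b5.1} {b2.1} {b2.2} {b3.1, b3.2} {b3.3, b5.2, b5.3} {b4.2}

Connectivity passes through glued w4-boundaries; trace each wire chain.
after w1, the pattern on (b5, b3) reads {out.1, b3.1, b3.2} {out.2} {out.3, b5.1} {b3.3, b5.2, b5.3} (out.j = its outer ports)
after w2, the pattern on (b5, b3, b4) reads {out.1, out.2, b4.2} {out.3, b4.1, b4.3, b5.1} {b3.1, b3.2} {b3.3, b5.2, b5.3} (out.j = its outer ports)
after w3, the pattern on (b1, b2) reads {out.1, b2.3} {out.2, b1.3} {out.3} {b1.1} {b1.2} {b2.1} {b2.2} (out.j = its outer ports)
after w4, the pattern on (b5, b3, b4, b1, b2) reads {out.1, b2.3} {out.2} {out.3} {b1.1} {b1.2} {b1.3, b4.1, b4.3, b5.1} {b2.1} {b2.2} {b3.1, b3.2} {b3.3, b5.2, b5.3} {b4.2} (out.j = its outer ports)


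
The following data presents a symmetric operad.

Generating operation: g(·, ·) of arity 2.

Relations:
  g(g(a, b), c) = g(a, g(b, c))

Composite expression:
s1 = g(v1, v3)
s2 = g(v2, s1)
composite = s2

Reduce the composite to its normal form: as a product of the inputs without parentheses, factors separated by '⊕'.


Associativity of g dissolves the nesting; only the v-input order survives.
g(v1, v3) flattens to v1 ⊕ v3
g(v2, g(v1, v3)) flattens to v2 ⊕ v1 ⊕ v3

v2 ⊕ v1 ⊕ v3


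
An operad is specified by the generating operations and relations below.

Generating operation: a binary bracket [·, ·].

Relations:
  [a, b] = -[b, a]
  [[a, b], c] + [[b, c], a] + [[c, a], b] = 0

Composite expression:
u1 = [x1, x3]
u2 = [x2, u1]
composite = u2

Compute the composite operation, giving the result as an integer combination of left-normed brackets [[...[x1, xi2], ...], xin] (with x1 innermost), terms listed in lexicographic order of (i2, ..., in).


-[[x1, x3], x2]


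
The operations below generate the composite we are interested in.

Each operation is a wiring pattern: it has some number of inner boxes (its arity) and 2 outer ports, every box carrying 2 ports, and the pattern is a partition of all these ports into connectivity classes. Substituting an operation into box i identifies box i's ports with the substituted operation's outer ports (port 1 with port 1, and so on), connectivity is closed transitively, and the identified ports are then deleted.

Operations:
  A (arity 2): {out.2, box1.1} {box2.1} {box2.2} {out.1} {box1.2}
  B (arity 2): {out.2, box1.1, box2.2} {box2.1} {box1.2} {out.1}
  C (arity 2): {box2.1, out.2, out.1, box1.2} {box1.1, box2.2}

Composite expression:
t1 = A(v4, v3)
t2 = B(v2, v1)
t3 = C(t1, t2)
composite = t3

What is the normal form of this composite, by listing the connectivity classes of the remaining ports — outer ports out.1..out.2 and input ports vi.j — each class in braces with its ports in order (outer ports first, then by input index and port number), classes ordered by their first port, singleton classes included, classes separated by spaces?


{out.1, out.2, v4.1} {v1.1} {v1.2, v2.1} {v2.2} {v3.1} {v3.2} {v4.2}

After gluing at C, chains via deleted ports link the v-ports.
A over (v4, v3) gives {out.1} {out.2, v4.1} {v3.1} {v3.2} {v4.2}, out.j being that stage's outer ports
B over (v2, v1) gives {out.1} {out.2, v1.2, v2.1} {v1.1} {v2.2}, out.j being that stage's outer ports
C over (v4, v3, v2, v1) gives {out.1, out.2, v4.1} {v1.1} {v1.2, v2.1} {v2.2} {v3.1} {v3.2} {v4.2}, out.j being that stage's outer ports


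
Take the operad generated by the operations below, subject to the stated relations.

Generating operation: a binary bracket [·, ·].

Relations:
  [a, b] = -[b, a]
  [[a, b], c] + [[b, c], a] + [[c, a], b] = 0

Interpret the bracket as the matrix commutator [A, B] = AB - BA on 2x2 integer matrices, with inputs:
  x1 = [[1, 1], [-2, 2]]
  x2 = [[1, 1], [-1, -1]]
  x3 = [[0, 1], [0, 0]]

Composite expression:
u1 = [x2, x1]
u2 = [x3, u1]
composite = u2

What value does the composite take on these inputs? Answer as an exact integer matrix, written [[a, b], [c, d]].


[[5, 2], [0, -5]]

[x2, x1] = [[-1, 3], [5, 1]]
[x3, [x2, x1]] = [[5, 2], [0, -5]]


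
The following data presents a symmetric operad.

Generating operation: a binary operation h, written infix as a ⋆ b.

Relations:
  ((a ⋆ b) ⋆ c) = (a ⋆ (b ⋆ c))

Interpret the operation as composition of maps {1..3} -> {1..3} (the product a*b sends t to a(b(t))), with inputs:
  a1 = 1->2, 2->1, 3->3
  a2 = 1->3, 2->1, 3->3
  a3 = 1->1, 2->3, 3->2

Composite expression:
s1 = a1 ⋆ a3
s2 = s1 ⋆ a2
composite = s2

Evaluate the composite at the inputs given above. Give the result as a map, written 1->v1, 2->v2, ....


1->1, 2->2, 3->1

(a1 ⋆ a3) = 1->2, 2->3, 3->1
((a1 ⋆ a3) ⋆ a2) = 1->1, 2->2, 3->1


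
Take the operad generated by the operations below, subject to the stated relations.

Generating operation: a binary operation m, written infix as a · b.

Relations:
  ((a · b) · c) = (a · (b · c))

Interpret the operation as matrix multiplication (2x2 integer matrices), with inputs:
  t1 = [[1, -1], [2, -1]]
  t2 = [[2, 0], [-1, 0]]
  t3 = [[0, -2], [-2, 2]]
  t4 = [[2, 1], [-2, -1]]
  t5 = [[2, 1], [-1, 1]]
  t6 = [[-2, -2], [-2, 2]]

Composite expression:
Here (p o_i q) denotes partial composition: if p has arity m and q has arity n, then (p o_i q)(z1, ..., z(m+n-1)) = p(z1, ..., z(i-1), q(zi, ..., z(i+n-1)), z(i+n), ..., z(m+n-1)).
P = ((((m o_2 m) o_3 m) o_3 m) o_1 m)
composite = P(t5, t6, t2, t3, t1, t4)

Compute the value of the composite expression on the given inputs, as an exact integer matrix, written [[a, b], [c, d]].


[[120, 60], [48, 24]]


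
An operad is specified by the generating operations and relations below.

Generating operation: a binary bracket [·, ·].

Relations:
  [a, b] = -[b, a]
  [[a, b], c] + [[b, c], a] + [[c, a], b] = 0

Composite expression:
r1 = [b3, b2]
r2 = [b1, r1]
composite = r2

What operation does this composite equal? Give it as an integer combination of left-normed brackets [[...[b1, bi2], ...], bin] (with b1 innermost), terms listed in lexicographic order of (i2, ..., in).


-[[b1, b2], b3] + [[b1, b3], b2]


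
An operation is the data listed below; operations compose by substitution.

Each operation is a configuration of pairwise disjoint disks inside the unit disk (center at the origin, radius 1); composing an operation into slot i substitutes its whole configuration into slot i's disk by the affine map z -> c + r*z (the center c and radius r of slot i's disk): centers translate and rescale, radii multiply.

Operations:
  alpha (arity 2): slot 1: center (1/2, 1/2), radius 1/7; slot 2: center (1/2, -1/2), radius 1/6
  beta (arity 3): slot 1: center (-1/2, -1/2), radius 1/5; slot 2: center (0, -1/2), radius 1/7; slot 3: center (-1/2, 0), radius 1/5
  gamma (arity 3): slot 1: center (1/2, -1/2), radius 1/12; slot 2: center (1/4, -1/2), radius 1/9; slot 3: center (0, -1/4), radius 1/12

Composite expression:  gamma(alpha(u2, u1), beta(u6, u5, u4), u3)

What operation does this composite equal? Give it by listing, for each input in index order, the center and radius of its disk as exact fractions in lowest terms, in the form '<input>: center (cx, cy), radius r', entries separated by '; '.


u1: center (13/24, -13/24), radius 1/72; u2: center (13/24, -11/24), radius 1/84; u3: center (0, -1/4), radius 1/12; u4: center (7/36, -1/2), radius 1/45; u5: center (1/4, -5/9), radius 1/63; u6: center (7/36, -5/9), radius 1/45

Follow each u-input down from gamma: c' goes to c + r*c', radius to r*r'.
input u2: applying the 2 nested substitutions gives center (13/24, -11/24), radius 1/84
input u1: applying the 2 nested substitutions gives center (13/24, -13/24), radius 1/72
input u6: applying the 2 nested substitutions gives center (7/36, -5/9), radius 1/45
input u5: applying the 2 nested substitutions gives center (1/4, -5/9), radius 1/63
input u4: applying the 2 nested substitutions gives center (7/36, -1/2), radius 1/45
input u3: applying the 1 nested substitution gives center (0, -1/4), radius 1/12


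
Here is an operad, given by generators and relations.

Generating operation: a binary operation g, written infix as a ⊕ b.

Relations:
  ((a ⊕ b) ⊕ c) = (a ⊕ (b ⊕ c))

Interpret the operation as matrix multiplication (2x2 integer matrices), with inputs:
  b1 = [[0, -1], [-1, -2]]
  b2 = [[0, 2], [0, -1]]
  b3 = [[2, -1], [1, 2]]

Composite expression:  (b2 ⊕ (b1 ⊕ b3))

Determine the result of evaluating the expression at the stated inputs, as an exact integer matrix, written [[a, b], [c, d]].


[[-8, -6], [4, 3]]


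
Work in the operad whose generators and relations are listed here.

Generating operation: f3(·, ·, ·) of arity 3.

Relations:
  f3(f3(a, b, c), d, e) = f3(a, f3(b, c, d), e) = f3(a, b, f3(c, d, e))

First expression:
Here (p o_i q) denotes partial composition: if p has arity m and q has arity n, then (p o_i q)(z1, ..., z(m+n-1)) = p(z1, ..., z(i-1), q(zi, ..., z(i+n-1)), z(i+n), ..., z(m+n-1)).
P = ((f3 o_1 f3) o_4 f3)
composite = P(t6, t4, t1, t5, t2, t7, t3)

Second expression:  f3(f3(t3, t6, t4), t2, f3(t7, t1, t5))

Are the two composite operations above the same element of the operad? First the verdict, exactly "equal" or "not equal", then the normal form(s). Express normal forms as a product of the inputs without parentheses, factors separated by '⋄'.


not equal; first: t6 ⋄ t4 ⋄ t1 ⋄ t5 ⋄ t2 ⋄ t7 ⋄ t3; second: t3 ⋄ t6 ⋄ t4 ⋄ t2 ⋄ t7 ⋄ t1 ⋄ t5

The first composite normalizes to t6 ⋄ t4 ⋄ t1 ⋄ t5 ⋄ t2 ⋄ t7 ⋄ t3
The second composite normalizes to t3 ⋄ t6 ⋄ t4 ⋄ t2 ⋄ t7 ⋄ t1 ⋄ t5
The forms do not match — not equal.


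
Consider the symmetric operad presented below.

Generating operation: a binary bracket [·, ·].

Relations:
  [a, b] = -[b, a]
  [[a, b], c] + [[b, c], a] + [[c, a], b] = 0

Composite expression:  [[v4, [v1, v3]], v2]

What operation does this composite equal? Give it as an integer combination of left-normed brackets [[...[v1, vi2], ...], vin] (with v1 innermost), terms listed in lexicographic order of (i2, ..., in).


-[[[v1, v3], v4], v2]


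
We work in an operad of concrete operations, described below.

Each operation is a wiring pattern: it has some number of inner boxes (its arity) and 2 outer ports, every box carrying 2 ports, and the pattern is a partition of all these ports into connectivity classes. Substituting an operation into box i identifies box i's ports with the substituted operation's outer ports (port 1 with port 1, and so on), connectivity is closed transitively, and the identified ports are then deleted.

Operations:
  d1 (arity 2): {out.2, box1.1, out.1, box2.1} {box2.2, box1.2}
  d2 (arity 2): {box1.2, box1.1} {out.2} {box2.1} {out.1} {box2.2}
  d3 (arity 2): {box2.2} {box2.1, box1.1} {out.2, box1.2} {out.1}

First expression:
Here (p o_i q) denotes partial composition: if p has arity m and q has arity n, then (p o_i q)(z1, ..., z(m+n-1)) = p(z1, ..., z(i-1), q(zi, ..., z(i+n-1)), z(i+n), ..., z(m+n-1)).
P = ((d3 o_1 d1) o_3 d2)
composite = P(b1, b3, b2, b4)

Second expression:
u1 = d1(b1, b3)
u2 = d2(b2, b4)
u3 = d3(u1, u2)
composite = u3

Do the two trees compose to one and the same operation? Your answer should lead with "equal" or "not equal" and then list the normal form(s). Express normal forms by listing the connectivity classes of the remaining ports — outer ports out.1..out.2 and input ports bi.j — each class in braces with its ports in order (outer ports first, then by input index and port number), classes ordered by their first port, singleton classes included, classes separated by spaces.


equal; both compose to {out.1} {out.2, b1.1, b3.1} {b1.2, b3.2} {b2.1, b2.2} {b4.1} {b4.2}

The first expression, normalized: {out.1} {out.2, b1.1, b3.1} {b1.2, b3.2} {b2.1, b2.2} {b4.1} {b4.2}
The second expression, normalized: {out.1} {out.2, b1.1, b3.1} {b1.2, b3.2} {b2.1, b2.2} {b4.1} {b4.2}
The normal forms match — equal.


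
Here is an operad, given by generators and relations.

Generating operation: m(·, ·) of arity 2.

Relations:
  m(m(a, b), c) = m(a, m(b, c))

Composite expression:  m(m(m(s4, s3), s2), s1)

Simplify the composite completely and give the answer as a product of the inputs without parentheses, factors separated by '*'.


s4 * s3 * s2 * s1

The m-tree's shape is irrelevant; the s-reading-order decides.
m(s4, s3) linearizes to s4 * s3
m(m(s4, s3), s2) linearizes to s4 * s3 * s2
m(m(m(s4, s3), s2), s1) linearizes to s4 * s3 * s2 * s1


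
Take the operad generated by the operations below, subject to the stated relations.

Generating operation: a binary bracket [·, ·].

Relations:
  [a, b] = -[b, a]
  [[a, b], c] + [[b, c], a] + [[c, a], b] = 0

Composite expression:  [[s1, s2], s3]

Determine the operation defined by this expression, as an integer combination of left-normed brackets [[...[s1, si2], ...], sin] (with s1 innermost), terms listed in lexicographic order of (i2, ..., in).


[[s1, s2], s3]

A multilinear Lie element is pinned by s1-initial words (s1 innermost).
Composite bracket: [[s1, s2], s3]
Applying ab - ba throughout gives 4 signed words (2^2 = 4).
Words beginning with s1 determine it all:
  word s1s2s3 has sign +1, contributing +[[s1, s2], s3]


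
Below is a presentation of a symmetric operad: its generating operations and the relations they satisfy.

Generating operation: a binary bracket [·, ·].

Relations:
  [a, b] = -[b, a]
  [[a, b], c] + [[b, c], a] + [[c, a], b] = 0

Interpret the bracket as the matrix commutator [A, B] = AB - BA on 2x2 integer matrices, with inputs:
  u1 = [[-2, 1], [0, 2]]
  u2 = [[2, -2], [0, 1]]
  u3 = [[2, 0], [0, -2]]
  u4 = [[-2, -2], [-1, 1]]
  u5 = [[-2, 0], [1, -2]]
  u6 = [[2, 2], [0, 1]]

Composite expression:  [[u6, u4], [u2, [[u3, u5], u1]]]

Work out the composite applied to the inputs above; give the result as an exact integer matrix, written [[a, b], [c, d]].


[u6, u4] = [[-2, 4], [1, 2]]
[u3, u5] = [[0, 0], [-4, 0]]
[[u3, u5], u1] = [[4, 0], [16, -4]]
[u2, [[u3, u5], u1]] = [[-32, 16], [-16, 32]]
[[u6, u4], [u2, [[u3, u5], u1]]] = [[-80, 192], [-128, 80]]

[[-80, 192], [-128, 80]]


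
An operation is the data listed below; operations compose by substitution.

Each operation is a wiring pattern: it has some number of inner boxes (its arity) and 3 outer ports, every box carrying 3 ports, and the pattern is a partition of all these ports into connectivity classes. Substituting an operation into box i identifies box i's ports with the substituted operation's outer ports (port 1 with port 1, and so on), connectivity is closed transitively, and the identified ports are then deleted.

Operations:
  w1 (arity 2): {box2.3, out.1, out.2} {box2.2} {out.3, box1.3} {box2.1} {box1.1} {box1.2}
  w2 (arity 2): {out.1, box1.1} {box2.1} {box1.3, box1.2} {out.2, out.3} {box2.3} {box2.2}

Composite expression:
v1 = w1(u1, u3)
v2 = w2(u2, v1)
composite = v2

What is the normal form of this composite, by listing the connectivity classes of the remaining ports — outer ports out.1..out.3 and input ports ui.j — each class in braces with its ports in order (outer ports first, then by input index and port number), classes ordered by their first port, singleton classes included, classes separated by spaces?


{out.1, u2.1} {out.2, out.3} {u1.1} {u1.2} {u1.3} {u2.2, u2.3} {u3.1} {u3.2} {u3.3}

Reachability decides: close wires over w2-identified ports.
composing w1 on (u1, u3), with out.j its own outer ports: {out.1, out.2, u3.3} {out.3, u1.3} {u1.1} {u1.2} {u3.1} {u3.2}
composing w2 on (u2, u1, u3), with out.j its own outer ports: {out.1, u2.1} {out.2, out.3} {u1.1} {u1.2} {u1.3} {u2.2, u2.3} {u3.1} {u3.2} {u3.3}


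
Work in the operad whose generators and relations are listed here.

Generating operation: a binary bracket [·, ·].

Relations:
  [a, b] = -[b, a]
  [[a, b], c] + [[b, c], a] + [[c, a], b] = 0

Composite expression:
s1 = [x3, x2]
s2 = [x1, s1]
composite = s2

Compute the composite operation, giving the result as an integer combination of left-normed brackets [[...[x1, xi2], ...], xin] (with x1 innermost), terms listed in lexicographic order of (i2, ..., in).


-[[x1, x2], x3] + [[x1, x3], x2]

A multilinear Lie element is pinned by x1-initial words (x1 innermost).
Composite bracket: [x1, [x3, x2]]
Applying ab - ba throughout gives 4 signed words (2^2 = 4).
Keep just the words that open with x1:
  from x1x2x3, sign -1: term -[[x1, x2], x3]
  from x1x3x2, sign +1: term +[[x1, x3], x2]


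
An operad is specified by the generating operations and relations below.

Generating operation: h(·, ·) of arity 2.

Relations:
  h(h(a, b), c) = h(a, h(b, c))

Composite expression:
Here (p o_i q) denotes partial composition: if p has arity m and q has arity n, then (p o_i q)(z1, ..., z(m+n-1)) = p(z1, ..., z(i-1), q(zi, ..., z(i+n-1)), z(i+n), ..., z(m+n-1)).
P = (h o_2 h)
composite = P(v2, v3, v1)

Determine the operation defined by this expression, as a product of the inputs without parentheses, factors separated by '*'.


v2 * v3 * v1

Key point: h is associative — brackets drop, the v-order remains.
h(v3, v1) flattens to v3 * v1
h(v2, h(v3, v1)) flattens to v2 * v3 * v1


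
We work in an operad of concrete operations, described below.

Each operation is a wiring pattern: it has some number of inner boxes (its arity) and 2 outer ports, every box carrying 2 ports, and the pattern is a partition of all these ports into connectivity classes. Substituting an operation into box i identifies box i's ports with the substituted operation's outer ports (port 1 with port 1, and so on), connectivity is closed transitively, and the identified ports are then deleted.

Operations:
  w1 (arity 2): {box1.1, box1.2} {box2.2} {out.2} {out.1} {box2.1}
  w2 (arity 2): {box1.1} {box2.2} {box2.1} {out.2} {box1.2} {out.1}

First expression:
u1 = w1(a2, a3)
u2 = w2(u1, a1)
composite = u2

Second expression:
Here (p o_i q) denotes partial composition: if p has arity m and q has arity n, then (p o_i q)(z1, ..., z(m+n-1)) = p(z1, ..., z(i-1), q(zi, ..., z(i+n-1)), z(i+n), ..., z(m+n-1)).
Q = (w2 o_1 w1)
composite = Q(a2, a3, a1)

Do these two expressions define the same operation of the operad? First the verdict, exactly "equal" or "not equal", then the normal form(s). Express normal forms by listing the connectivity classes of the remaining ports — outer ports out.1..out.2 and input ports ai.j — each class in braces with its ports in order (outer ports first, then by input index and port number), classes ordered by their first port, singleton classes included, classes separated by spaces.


equal; the common form is {out.1} {out.2} {a1.1} {a1.2} {a2.1, a2.2} {a3.1} {a3.2}

The first composite normalizes to {out.1} {out.2} {a1.1} {a1.2} {a2.1, a2.2} {a3.1} {a3.2}
The second composite normalizes to {out.1} {out.2} {a1.1} {a1.2} {a2.1, a2.2} {a3.1} {a3.2}
Identical normal forms: equal.
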